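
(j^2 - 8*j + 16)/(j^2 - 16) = (j - 4)/(j + 4)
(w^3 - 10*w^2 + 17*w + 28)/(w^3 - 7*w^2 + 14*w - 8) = (w^2 - 6*w - 7)/(w^2 - 3*w + 2)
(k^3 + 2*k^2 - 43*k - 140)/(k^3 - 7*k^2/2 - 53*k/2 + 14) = 2*(k + 5)/(2*k - 1)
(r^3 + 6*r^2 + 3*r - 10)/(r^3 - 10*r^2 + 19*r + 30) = (r^3 + 6*r^2 + 3*r - 10)/(r^3 - 10*r^2 + 19*r + 30)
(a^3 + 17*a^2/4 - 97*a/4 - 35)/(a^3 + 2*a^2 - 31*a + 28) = (a + 5/4)/(a - 1)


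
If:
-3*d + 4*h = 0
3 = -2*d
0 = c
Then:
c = 0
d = -3/2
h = -9/8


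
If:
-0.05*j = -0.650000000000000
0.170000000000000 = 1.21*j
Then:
No Solution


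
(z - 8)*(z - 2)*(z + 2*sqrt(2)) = z^3 - 10*z^2 + 2*sqrt(2)*z^2 - 20*sqrt(2)*z + 16*z + 32*sqrt(2)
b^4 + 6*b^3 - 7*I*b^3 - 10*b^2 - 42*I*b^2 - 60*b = b*(b + 6)*(b - 5*I)*(b - 2*I)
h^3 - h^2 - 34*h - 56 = (h - 7)*(h + 2)*(h + 4)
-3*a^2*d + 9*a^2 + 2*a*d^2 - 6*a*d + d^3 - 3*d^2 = (-a + d)*(3*a + d)*(d - 3)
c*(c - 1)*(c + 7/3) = c^3 + 4*c^2/3 - 7*c/3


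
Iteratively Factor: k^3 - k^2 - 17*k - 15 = (k + 1)*(k^2 - 2*k - 15) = (k + 1)*(k + 3)*(k - 5)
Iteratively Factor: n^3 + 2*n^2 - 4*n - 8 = (n + 2)*(n^2 - 4) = (n + 2)^2*(n - 2)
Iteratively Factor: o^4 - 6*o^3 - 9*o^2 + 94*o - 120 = (o + 4)*(o^3 - 10*o^2 + 31*o - 30) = (o - 3)*(o + 4)*(o^2 - 7*o + 10) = (o - 5)*(o - 3)*(o + 4)*(o - 2)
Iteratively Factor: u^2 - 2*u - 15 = (u - 5)*(u + 3)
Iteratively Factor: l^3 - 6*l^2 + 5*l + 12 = (l + 1)*(l^2 - 7*l + 12) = (l - 4)*(l + 1)*(l - 3)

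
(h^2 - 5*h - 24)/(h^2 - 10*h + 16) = (h + 3)/(h - 2)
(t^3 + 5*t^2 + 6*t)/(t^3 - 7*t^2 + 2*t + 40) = t*(t + 3)/(t^2 - 9*t + 20)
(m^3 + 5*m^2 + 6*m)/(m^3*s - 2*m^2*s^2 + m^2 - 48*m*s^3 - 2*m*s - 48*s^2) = m*(-m^2 - 5*m - 6)/(-m^3*s + 2*m^2*s^2 - m^2 + 48*m*s^3 + 2*m*s + 48*s^2)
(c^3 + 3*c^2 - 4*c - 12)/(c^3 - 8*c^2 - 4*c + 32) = (c + 3)/(c - 8)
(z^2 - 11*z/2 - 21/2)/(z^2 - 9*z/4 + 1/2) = 2*(2*z^2 - 11*z - 21)/(4*z^2 - 9*z + 2)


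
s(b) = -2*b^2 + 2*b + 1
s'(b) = 2 - 4*b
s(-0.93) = -2.59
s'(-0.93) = 5.72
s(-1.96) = -10.60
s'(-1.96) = 9.84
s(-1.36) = -5.42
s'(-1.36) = 7.44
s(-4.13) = -41.37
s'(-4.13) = 18.52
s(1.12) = 0.73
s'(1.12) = -2.48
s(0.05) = 1.10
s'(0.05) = 1.80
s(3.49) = -16.38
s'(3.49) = -11.96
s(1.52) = -0.58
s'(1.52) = -4.08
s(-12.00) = -311.00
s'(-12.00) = 50.00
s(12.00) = -263.00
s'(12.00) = -46.00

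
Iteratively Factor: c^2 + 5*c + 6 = (c + 2)*(c + 3)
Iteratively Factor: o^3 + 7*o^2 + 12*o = (o + 4)*(o^2 + 3*o) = o*(o + 4)*(o + 3)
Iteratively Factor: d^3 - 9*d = (d - 3)*(d^2 + 3*d) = d*(d - 3)*(d + 3)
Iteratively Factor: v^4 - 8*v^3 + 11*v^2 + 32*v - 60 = (v - 5)*(v^3 - 3*v^2 - 4*v + 12) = (v - 5)*(v - 3)*(v^2 - 4) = (v - 5)*(v - 3)*(v - 2)*(v + 2)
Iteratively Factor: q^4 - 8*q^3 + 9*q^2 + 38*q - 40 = (q - 1)*(q^3 - 7*q^2 + 2*q + 40) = (q - 5)*(q - 1)*(q^2 - 2*q - 8) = (q - 5)*(q - 4)*(q - 1)*(q + 2)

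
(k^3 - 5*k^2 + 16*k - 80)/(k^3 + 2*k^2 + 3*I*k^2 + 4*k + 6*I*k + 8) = (k^2 - k*(5 + 4*I) + 20*I)/(k^2 + k*(2 - I) - 2*I)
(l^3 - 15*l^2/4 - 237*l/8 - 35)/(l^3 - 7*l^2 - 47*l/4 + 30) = (4*l + 7)/(2*(2*l - 3))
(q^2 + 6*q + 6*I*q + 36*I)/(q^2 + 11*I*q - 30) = (q + 6)/(q + 5*I)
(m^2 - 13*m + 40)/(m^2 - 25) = (m - 8)/(m + 5)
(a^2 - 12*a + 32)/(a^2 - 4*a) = (a - 8)/a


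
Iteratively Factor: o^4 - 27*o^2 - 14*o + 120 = (o - 5)*(o^3 + 5*o^2 - 2*o - 24) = (o - 5)*(o - 2)*(o^2 + 7*o + 12) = (o - 5)*(o - 2)*(o + 3)*(o + 4)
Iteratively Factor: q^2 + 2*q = (q + 2)*(q)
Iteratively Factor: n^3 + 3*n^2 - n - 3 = (n + 3)*(n^2 - 1) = (n + 1)*(n + 3)*(n - 1)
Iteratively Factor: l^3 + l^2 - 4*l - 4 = (l - 2)*(l^2 + 3*l + 2) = (l - 2)*(l + 2)*(l + 1)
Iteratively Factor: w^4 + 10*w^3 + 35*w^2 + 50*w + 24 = (w + 2)*(w^3 + 8*w^2 + 19*w + 12) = (w + 2)*(w + 3)*(w^2 + 5*w + 4) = (w + 1)*(w + 2)*(w + 3)*(w + 4)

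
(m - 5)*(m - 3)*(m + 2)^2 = m^4 - 4*m^3 - 13*m^2 + 28*m + 60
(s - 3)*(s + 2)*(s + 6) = s^3 + 5*s^2 - 12*s - 36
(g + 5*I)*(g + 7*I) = g^2 + 12*I*g - 35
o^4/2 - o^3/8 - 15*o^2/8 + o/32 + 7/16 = (o/2 + 1/4)*(o - 2)*(o - 1/2)*(o + 7/4)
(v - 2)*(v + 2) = v^2 - 4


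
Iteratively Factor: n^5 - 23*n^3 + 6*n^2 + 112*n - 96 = (n + 4)*(n^4 - 4*n^3 - 7*n^2 + 34*n - 24) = (n + 3)*(n + 4)*(n^3 - 7*n^2 + 14*n - 8) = (n - 1)*(n + 3)*(n + 4)*(n^2 - 6*n + 8) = (n - 2)*(n - 1)*(n + 3)*(n + 4)*(n - 4)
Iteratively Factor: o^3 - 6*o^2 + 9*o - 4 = (o - 1)*(o^2 - 5*o + 4) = (o - 1)^2*(o - 4)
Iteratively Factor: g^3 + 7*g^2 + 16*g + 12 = (g + 2)*(g^2 + 5*g + 6) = (g + 2)^2*(g + 3)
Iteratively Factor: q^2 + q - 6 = (q - 2)*(q + 3)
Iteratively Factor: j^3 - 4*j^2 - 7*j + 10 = (j + 2)*(j^2 - 6*j + 5) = (j - 5)*(j + 2)*(j - 1)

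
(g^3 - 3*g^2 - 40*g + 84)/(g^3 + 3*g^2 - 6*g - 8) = (g^2 - g - 42)/(g^2 + 5*g + 4)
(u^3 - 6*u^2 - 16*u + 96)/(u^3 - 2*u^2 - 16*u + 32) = (u - 6)/(u - 2)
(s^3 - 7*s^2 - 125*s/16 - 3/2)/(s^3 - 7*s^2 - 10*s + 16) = (s^2 + s + 3/16)/(s^2 + s - 2)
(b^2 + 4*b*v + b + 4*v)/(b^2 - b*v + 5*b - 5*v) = (b^2 + 4*b*v + b + 4*v)/(b^2 - b*v + 5*b - 5*v)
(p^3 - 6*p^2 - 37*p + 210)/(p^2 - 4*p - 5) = (p^2 - p - 42)/(p + 1)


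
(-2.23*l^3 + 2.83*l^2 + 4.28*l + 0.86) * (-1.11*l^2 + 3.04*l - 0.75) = 2.4753*l^5 - 9.9205*l^4 + 5.5249*l^3 + 9.9341*l^2 - 0.5956*l - 0.645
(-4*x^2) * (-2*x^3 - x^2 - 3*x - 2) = 8*x^5 + 4*x^4 + 12*x^3 + 8*x^2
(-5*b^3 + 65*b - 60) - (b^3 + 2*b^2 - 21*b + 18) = -6*b^3 - 2*b^2 + 86*b - 78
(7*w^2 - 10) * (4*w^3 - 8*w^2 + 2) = 28*w^5 - 56*w^4 - 40*w^3 + 94*w^2 - 20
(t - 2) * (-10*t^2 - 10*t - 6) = -10*t^3 + 10*t^2 + 14*t + 12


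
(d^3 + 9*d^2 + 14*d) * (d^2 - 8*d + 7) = d^5 + d^4 - 51*d^3 - 49*d^2 + 98*d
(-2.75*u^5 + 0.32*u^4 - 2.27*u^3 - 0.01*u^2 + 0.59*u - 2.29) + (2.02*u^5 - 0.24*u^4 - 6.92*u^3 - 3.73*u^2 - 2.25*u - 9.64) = -0.73*u^5 + 0.08*u^4 - 9.19*u^3 - 3.74*u^2 - 1.66*u - 11.93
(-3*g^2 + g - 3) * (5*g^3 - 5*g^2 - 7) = -15*g^5 + 20*g^4 - 20*g^3 + 36*g^2 - 7*g + 21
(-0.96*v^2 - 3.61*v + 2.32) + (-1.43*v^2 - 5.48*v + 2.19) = -2.39*v^2 - 9.09*v + 4.51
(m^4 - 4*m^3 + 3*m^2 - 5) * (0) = 0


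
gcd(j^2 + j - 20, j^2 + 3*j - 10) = j + 5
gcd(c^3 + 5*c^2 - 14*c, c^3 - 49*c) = c^2 + 7*c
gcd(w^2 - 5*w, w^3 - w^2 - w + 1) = 1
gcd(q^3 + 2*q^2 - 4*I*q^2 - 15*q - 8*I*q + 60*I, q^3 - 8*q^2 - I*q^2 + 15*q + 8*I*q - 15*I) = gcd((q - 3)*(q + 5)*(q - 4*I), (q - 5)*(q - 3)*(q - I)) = q - 3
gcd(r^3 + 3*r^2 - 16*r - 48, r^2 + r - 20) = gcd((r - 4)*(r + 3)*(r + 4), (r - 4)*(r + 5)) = r - 4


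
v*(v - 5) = v^2 - 5*v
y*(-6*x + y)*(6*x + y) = -36*x^2*y + y^3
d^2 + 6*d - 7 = (d - 1)*(d + 7)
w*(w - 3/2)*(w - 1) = w^3 - 5*w^2/2 + 3*w/2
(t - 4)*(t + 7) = t^2 + 3*t - 28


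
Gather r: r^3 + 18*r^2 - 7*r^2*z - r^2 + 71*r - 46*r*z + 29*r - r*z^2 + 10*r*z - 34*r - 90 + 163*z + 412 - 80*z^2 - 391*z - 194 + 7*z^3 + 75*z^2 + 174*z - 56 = r^3 + r^2*(17 - 7*z) + r*(-z^2 - 36*z + 66) + 7*z^3 - 5*z^2 - 54*z + 72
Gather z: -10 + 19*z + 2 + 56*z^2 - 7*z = 56*z^2 + 12*z - 8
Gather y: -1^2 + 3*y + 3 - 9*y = 2 - 6*y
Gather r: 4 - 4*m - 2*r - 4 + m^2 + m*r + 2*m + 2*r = m^2 + m*r - 2*m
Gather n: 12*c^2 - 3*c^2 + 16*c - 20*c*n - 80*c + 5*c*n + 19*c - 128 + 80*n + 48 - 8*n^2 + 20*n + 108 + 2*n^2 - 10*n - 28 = 9*c^2 - 45*c - 6*n^2 + n*(90 - 15*c)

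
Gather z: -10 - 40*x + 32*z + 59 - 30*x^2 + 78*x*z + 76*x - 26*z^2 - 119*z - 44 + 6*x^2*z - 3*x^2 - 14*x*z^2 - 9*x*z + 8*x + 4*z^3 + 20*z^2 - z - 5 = -33*x^2 + 44*x + 4*z^3 + z^2*(-14*x - 6) + z*(6*x^2 + 69*x - 88)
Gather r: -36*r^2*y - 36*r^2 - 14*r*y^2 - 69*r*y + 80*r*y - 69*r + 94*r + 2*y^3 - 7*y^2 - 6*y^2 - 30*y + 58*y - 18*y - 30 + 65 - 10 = r^2*(-36*y - 36) + r*(-14*y^2 + 11*y + 25) + 2*y^3 - 13*y^2 + 10*y + 25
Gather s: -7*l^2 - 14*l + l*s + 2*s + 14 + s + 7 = -7*l^2 - 14*l + s*(l + 3) + 21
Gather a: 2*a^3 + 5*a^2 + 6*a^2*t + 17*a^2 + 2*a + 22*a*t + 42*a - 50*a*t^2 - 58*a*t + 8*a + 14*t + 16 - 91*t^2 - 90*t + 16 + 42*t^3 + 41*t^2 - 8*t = 2*a^3 + a^2*(6*t + 22) + a*(-50*t^2 - 36*t + 52) + 42*t^3 - 50*t^2 - 84*t + 32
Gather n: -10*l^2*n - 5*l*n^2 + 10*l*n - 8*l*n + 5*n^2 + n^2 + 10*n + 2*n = n^2*(6 - 5*l) + n*(-10*l^2 + 2*l + 12)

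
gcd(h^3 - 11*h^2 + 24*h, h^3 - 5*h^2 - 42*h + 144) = h^2 - 11*h + 24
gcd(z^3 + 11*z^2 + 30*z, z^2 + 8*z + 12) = z + 6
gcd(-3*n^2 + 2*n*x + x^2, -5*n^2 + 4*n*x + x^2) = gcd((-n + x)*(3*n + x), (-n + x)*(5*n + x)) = -n + x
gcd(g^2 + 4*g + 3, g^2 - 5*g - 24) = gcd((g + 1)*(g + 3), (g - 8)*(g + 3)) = g + 3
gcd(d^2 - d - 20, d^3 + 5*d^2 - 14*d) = 1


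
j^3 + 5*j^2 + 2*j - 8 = (j - 1)*(j + 2)*(j + 4)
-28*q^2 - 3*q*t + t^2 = (-7*q + t)*(4*q + t)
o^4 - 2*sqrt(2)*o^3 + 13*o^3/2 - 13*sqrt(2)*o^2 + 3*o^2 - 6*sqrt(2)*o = o*(o + 1/2)*(o + 6)*(o - 2*sqrt(2))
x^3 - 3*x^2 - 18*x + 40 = (x - 5)*(x - 2)*(x + 4)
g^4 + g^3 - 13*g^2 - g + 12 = (g - 3)*(g - 1)*(g + 1)*(g + 4)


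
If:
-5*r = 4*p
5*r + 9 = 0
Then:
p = 9/4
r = -9/5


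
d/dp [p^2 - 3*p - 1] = 2*p - 3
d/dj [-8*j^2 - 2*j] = -16*j - 2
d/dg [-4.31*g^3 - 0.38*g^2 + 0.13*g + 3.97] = -12.93*g^2 - 0.76*g + 0.13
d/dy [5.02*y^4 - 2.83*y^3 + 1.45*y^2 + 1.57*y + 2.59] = 20.08*y^3 - 8.49*y^2 + 2.9*y + 1.57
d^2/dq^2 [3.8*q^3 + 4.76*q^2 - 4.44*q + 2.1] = 22.8*q + 9.52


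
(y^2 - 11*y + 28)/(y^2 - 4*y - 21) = (y - 4)/(y + 3)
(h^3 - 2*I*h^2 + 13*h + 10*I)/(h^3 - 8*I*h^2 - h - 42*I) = (h^2 - 4*I*h + 5)/(h^2 - 10*I*h - 21)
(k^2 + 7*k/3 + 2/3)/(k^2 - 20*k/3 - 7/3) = (k + 2)/(k - 7)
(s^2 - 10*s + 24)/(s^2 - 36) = (s - 4)/(s + 6)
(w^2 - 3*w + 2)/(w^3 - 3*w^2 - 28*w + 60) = (w - 1)/(w^2 - w - 30)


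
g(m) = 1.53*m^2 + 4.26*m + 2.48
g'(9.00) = 31.80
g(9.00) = 164.75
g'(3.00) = 13.44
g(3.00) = 29.03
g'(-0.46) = 2.85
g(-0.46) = 0.84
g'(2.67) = 12.43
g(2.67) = 24.76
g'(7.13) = 26.08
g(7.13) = 110.63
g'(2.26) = 11.18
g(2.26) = 19.92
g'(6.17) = 23.14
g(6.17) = 87.01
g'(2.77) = 12.74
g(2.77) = 26.02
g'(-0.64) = 2.30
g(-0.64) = 0.38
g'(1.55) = 9.00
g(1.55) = 12.76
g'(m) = 3.06*m + 4.26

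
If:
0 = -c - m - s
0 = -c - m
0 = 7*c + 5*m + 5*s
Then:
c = 0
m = 0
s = 0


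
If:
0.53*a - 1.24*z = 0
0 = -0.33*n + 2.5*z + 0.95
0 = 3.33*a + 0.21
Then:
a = -0.06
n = 2.67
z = -0.03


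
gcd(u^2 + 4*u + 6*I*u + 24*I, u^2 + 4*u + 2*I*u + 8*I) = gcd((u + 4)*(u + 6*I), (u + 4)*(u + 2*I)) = u + 4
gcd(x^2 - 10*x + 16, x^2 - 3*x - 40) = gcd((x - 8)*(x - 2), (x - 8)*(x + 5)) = x - 8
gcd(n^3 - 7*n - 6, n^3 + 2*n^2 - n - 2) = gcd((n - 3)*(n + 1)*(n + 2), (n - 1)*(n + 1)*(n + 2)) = n^2 + 3*n + 2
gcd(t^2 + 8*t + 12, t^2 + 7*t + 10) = t + 2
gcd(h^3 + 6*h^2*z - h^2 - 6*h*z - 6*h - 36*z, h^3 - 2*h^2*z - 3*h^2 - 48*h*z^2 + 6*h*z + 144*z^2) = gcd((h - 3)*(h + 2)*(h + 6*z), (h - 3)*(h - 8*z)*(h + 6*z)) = h^2 + 6*h*z - 3*h - 18*z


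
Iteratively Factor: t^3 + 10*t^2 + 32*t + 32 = (t + 2)*(t^2 + 8*t + 16) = (t + 2)*(t + 4)*(t + 4)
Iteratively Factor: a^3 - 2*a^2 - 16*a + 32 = (a - 2)*(a^2 - 16) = (a - 2)*(a + 4)*(a - 4)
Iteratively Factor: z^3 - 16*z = (z - 4)*(z^2 + 4*z) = (z - 4)*(z + 4)*(z)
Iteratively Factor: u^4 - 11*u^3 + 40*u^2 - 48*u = (u - 4)*(u^3 - 7*u^2 + 12*u) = (u - 4)^2*(u^2 - 3*u) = u*(u - 4)^2*(u - 3)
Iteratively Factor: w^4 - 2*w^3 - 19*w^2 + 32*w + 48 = (w + 4)*(w^3 - 6*w^2 + 5*w + 12) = (w - 4)*(w + 4)*(w^2 - 2*w - 3) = (w - 4)*(w - 3)*(w + 4)*(w + 1)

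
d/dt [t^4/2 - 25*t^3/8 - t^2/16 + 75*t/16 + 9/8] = 2*t^3 - 75*t^2/8 - t/8 + 75/16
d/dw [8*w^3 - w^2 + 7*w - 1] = 24*w^2 - 2*w + 7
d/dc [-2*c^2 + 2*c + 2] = 2 - 4*c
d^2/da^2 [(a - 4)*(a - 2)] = 2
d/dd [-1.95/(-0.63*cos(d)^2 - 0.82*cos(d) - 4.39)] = (2.457*cos(d) + 1.599)*sin(d)/(0.63*cos(d)^2 + 0.82*cos(d) + 4.39)^2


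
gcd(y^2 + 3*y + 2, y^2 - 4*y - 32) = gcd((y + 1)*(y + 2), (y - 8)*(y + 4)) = 1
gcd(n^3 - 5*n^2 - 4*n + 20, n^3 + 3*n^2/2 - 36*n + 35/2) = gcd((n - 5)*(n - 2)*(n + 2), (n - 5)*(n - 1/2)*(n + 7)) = n - 5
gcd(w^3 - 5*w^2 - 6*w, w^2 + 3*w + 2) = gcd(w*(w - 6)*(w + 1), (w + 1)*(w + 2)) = w + 1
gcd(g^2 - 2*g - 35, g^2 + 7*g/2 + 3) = 1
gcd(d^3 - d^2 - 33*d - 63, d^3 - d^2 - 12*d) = d + 3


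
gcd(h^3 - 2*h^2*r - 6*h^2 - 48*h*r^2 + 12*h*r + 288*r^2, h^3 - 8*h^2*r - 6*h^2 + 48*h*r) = -h^2 + 8*h*r + 6*h - 48*r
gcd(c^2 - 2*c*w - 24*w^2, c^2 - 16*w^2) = c + 4*w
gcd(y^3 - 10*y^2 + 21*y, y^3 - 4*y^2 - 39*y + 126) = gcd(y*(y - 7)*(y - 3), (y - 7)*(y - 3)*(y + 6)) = y^2 - 10*y + 21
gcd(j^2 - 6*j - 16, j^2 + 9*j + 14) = j + 2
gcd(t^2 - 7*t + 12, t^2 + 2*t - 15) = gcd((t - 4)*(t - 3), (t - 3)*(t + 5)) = t - 3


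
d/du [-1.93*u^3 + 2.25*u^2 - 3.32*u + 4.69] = -5.79*u^2 + 4.5*u - 3.32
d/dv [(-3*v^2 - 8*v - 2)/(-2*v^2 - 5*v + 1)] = (-v^2 - 14*v - 18)/(4*v^4 + 20*v^3 + 21*v^2 - 10*v + 1)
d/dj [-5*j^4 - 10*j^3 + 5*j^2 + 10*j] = -20*j^3 - 30*j^2 + 10*j + 10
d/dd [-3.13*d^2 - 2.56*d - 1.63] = -6.26*d - 2.56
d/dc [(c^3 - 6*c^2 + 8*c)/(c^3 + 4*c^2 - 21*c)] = 2*(5*c^2 - 29*c + 47)/(c^4 + 8*c^3 - 26*c^2 - 168*c + 441)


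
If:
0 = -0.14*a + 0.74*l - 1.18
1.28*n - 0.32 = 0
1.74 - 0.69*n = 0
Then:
No Solution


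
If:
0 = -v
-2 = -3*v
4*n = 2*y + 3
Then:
No Solution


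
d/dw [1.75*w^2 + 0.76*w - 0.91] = 3.5*w + 0.76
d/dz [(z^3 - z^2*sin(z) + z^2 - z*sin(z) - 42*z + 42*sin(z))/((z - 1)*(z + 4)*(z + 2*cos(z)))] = (2*z^5*sin(z) - z^5*cos(z) + 9*z^4*sin(z) - 2*z^4*cos(z) - 84*z^3*sin(z) + 55*z^3*cos(z) + 68*z^3 - 379*z^2*sin(z) - 2*z^2*sin(2*z) + 196*z^2*cos(z) + 208*z^2 + 84*z*sin(z) - 76*z*sin(2*z) - 184*z*cos(z) + 260*z + 168*sin(z) - 122*sin(2*z) + 336*cos(z) - 336)/((z - 1)^2*(z + 4)^2*(z + 2*cos(z))^2)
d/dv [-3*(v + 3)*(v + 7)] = -6*v - 30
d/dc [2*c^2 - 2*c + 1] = 4*c - 2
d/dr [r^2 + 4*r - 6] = 2*r + 4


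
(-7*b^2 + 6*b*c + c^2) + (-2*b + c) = -7*b^2 + 6*b*c - 2*b + c^2 + c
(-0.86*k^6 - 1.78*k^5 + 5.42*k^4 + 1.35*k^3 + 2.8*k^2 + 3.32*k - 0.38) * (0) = 0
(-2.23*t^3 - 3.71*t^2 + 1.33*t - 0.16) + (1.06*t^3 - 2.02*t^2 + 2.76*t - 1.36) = -1.17*t^3 - 5.73*t^2 + 4.09*t - 1.52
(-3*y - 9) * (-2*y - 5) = 6*y^2 + 33*y + 45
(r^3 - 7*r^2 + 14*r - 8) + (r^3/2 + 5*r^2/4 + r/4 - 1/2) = 3*r^3/2 - 23*r^2/4 + 57*r/4 - 17/2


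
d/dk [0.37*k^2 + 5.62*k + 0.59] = 0.74*k + 5.62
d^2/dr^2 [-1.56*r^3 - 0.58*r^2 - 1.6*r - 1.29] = -9.36*r - 1.16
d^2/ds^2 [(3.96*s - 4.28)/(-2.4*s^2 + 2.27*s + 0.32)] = ((3.96*s - 4.28)*(4.8*s - 2.27)*(9.6*s - 4.54) + (57.024*s - 38.5224)*(-2.4*s^2 + 2.27*s + 0.32))/(-2.4*s^2 + 2.27*s + 0.32)^3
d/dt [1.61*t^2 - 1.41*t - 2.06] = 3.22*t - 1.41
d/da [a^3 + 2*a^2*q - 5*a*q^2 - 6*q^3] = 3*a^2 + 4*a*q - 5*q^2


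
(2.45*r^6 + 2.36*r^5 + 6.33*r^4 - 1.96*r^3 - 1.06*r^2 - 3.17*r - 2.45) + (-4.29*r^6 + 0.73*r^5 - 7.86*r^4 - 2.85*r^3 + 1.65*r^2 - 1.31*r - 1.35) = -1.84*r^6 + 3.09*r^5 - 1.53*r^4 - 4.81*r^3 + 0.59*r^2 - 4.48*r - 3.8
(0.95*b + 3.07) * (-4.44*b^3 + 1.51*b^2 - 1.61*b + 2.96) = -4.218*b^4 - 12.1963*b^3 + 3.1062*b^2 - 2.1307*b + 9.0872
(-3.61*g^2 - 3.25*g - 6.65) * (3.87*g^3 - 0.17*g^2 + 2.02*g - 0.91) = -13.9707*g^5 - 11.9638*g^4 - 32.4752*g^3 - 2.1494*g^2 - 10.4755*g + 6.0515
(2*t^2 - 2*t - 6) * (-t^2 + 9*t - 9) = -2*t^4 + 20*t^3 - 30*t^2 - 36*t + 54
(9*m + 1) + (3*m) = 12*m + 1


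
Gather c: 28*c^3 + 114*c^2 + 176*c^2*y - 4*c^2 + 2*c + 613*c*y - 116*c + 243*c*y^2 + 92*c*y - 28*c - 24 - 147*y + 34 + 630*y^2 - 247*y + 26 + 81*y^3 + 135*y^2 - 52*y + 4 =28*c^3 + c^2*(176*y + 110) + c*(243*y^2 + 705*y - 142) + 81*y^3 + 765*y^2 - 446*y + 40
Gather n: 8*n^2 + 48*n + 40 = 8*n^2 + 48*n + 40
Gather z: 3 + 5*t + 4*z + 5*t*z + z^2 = 5*t + z^2 + z*(5*t + 4) + 3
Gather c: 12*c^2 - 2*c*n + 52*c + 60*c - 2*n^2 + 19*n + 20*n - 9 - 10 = 12*c^2 + c*(112 - 2*n) - 2*n^2 + 39*n - 19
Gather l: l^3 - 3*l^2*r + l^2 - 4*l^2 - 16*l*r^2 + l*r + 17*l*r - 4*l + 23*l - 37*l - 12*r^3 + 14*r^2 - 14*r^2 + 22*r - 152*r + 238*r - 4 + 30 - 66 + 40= l^3 + l^2*(-3*r - 3) + l*(-16*r^2 + 18*r - 18) - 12*r^3 + 108*r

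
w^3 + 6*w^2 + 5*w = w*(w + 1)*(w + 5)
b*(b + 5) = b^2 + 5*b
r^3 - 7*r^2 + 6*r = r*(r - 6)*(r - 1)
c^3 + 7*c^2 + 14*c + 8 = (c + 1)*(c + 2)*(c + 4)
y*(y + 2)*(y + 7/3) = y^3 + 13*y^2/3 + 14*y/3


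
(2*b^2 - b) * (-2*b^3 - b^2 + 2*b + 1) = -4*b^5 + 5*b^3 - b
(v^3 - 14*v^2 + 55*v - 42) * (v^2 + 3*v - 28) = v^5 - 11*v^4 - 15*v^3 + 515*v^2 - 1666*v + 1176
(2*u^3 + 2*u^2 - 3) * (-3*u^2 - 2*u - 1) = -6*u^5 - 10*u^4 - 6*u^3 + 7*u^2 + 6*u + 3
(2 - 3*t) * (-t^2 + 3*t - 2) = 3*t^3 - 11*t^2 + 12*t - 4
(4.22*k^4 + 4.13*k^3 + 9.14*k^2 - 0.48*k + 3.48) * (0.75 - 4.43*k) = -18.6946*k^5 - 15.1309*k^4 - 37.3927*k^3 + 8.9814*k^2 - 15.7764*k + 2.61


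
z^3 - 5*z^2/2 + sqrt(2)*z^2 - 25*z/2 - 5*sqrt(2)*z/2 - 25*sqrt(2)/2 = (z - 5)*(z + 5/2)*(z + sqrt(2))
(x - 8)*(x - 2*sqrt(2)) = x^2 - 8*x - 2*sqrt(2)*x + 16*sqrt(2)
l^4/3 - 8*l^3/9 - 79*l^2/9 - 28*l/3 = l*(l/3 + 1)*(l - 7)*(l + 4/3)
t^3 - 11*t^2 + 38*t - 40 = (t - 5)*(t - 4)*(t - 2)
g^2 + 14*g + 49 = (g + 7)^2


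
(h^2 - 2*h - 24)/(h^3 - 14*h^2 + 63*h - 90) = (h + 4)/(h^2 - 8*h + 15)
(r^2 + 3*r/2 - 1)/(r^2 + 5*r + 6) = (r - 1/2)/(r + 3)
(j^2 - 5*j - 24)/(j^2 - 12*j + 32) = (j + 3)/(j - 4)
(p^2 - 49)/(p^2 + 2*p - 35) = (p - 7)/(p - 5)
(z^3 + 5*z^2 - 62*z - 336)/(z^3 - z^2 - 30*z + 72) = (z^2 - z - 56)/(z^2 - 7*z + 12)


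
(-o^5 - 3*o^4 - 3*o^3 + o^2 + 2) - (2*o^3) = -o^5 - 3*o^4 - 5*o^3 + o^2 + 2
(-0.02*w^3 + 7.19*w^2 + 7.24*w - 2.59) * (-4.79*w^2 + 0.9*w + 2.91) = 0.0958*w^5 - 34.4581*w^4 - 28.2668*w^3 + 39.845*w^2 + 18.7374*w - 7.5369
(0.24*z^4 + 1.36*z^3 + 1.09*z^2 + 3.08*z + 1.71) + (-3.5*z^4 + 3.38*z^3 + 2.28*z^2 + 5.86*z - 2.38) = -3.26*z^4 + 4.74*z^3 + 3.37*z^2 + 8.94*z - 0.67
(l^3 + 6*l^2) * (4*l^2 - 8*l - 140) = 4*l^5 + 16*l^4 - 188*l^3 - 840*l^2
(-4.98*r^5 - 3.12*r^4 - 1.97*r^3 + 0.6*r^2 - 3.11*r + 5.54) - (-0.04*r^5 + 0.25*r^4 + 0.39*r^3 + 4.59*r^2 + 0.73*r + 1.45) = -4.94*r^5 - 3.37*r^4 - 2.36*r^3 - 3.99*r^2 - 3.84*r + 4.09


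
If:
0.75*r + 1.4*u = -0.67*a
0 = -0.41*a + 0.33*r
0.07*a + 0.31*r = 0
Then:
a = 0.00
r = 0.00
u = 0.00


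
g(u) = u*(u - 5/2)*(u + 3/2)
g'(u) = u*(u - 5/2) + u*(u + 3/2) + (u - 5/2)*(u + 3/2)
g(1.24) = -4.28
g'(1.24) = -1.62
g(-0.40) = 1.28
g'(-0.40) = -2.47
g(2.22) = -2.31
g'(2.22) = 6.60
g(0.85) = -3.30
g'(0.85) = -3.28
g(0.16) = -0.62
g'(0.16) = -3.99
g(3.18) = 10.12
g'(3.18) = 20.23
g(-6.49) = -291.14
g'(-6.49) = 135.59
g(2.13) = -2.86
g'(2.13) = 5.60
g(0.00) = 0.00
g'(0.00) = -3.75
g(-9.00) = -776.25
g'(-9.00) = 257.25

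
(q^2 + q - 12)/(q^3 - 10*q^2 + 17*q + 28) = (q^2 + q - 12)/(q^3 - 10*q^2 + 17*q + 28)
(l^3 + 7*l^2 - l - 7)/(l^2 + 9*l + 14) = (l^2 - 1)/(l + 2)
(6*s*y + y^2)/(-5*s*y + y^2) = (6*s + y)/(-5*s + y)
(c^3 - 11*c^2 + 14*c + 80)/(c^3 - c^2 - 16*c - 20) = (c - 8)/(c + 2)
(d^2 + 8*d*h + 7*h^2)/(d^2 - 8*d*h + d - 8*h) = (d^2 + 8*d*h + 7*h^2)/(d^2 - 8*d*h + d - 8*h)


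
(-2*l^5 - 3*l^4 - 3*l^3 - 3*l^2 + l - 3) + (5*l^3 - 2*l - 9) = -2*l^5 - 3*l^4 + 2*l^3 - 3*l^2 - l - 12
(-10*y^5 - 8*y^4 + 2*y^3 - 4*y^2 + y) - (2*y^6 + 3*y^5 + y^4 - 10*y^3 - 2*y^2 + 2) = -2*y^6 - 13*y^5 - 9*y^4 + 12*y^3 - 2*y^2 + y - 2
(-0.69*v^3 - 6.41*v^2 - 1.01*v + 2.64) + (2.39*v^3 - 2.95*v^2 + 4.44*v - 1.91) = 1.7*v^3 - 9.36*v^2 + 3.43*v + 0.73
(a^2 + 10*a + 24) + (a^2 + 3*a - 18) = 2*a^2 + 13*a + 6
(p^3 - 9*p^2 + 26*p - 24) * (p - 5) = p^4 - 14*p^3 + 71*p^2 - 154*p + 120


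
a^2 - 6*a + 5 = (a - 5)*(a - 1)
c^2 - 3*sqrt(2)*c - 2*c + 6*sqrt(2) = (c - 2)*(c - 3*sqrt(2))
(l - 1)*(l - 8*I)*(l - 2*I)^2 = l^4 - l^3 - 12*I*l^3 - 36*l^2 + 12*I*l^2 + 36*l + 32*I*l - 32*I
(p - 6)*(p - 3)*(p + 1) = p^3 - 8*p^2 + 9*p + 18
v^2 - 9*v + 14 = (v - 7)*(v - 2)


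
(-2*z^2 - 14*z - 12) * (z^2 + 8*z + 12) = -2*z^4 - 30*z^3 - 148*z^2 - 264*z - 144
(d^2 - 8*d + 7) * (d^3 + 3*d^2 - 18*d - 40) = d^5 - 5*d^4 - 35*d^3 + 125*d^2 + 194*d - 280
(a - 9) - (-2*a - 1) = 3*a - 8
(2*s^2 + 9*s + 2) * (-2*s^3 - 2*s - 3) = -4*s^5 - 18*s^4 - 8*s^3 - 24*s^2 - 31*s - 6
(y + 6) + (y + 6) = 2*y + 12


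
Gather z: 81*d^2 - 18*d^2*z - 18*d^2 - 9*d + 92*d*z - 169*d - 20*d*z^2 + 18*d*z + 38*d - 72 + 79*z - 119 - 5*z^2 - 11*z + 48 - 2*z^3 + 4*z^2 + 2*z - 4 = 63*d^2 - 140*d - 2*z^3 + z^2*(-20*d - 1) + z*(-18*d^2 + 110*d + 70) - 147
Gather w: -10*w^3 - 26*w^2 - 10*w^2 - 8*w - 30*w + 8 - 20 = -10*w^3 - 36*w^2 - 38*w - 12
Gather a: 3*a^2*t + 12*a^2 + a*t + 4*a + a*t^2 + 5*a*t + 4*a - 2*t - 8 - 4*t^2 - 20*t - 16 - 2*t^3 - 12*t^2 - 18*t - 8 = a^2*(3*t + 12) + a*(t^2 + 6*t + 8) - 2*t^3 - 16*t^2 - 40*t - 32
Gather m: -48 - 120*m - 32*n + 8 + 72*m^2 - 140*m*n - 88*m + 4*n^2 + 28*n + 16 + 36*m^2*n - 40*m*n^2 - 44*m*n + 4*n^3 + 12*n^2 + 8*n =m^2*(36*n + 72) + m*(-40*n^2 - 184*n - 208) + 4*n^3 + 16*n^2 + 4*n - 24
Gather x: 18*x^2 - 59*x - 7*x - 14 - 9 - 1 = 18*x^2 - 66*x - 24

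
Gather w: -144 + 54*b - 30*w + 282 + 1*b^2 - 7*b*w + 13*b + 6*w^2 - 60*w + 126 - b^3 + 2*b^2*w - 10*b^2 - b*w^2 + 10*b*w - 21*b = -b^3 - 9*b^2 + 46*b + w^2*(6 - b) + w*(2*b^2 + 3*b - 90) + 264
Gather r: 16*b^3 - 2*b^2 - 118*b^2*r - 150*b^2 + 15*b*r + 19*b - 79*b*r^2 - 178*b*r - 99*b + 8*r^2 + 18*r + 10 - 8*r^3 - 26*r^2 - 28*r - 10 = 16*b^3 - 152*b^2 - 80*b - 8*r^3 + r^2*(-79*b - 18) + r*(-118*b^2 - 163*b - 10)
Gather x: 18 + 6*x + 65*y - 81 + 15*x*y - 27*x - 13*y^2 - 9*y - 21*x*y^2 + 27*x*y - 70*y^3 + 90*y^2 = x*(-21*y^2 + 42*y - 21) - 70*y^3 + 77*y^2 + 56*y - 63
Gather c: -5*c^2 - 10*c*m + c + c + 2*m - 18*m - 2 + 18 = -5*c^2 + c*(2 - 10*m) - 16*m + 16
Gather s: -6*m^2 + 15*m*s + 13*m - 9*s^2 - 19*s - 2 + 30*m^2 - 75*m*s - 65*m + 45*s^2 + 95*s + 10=24*m^2 - 52*m + 36*s^2 + s*(76 - 60*m) + 8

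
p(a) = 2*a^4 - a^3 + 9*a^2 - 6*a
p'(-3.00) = -303.00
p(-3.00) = 288.00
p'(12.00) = 13602.00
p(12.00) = 40968.00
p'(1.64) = 50.74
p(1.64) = 24.42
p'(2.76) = 189.02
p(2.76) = 147.03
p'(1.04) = 18.47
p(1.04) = 4.71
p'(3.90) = 493.12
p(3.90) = 516.86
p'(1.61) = 48.59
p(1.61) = 22.93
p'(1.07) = 19.63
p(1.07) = 5.28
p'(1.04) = 18.47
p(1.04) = 4.71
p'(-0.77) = -25.29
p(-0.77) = 11.12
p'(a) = 8*a^3 - 3*a^2 + 18*a - 6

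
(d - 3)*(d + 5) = d^2 + 2*d - 15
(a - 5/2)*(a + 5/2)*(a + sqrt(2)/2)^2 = a^4 + sqrt(2)*a^3 - 23*a^2/4 - 25*sqrt(2)*a/4 - 25/8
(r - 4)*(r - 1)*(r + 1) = r^3 - 4*r^2 - r + 4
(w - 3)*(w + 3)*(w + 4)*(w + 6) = w^4 + 10*w^3 + 15*w^2 - 90*w - 216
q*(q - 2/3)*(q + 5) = q^3 + 13*q^2/3 - 10*q/3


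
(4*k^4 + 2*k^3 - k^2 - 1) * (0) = 0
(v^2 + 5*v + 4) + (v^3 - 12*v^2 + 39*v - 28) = v^3 - 11*v^2 + 44*v - 24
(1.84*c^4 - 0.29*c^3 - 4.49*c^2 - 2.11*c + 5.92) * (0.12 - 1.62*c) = -2.9808*c^5 + 0.6906*c^4 + 7.239*c^3 + 2.8794*c^2 - 9.8436*c + 0.7104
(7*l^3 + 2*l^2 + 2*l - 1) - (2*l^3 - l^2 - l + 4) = 5*l^3 + 3*l^2 + 3*l - 5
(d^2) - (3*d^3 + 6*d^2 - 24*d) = -3*d^3 - 5*d^2 + 24*d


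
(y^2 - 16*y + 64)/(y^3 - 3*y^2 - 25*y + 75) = (y^2 - 16*y + 64)/(y^3 - 3*y^2 - 25*y + 75)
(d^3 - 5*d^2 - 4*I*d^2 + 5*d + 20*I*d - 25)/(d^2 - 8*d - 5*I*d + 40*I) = (d^2 + d*(-5 + I) - 5*I)/(d - 8)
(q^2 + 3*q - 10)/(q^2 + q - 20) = (q - 2)/(q - 4)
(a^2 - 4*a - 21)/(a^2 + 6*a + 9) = (a - 7)/(a + 3)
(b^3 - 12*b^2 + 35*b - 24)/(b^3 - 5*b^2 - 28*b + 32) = (b - 3)/(b + 4)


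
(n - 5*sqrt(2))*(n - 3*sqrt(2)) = n^2 - 8*sqrt(2)*n + 30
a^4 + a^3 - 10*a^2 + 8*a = a*(a - 2)*(a - 1)*(a + 4)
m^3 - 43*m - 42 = (m - 7)*(m + 1)*(m + 6)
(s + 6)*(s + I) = s^2 + 6*s + I*s + 6*I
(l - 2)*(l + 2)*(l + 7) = l^3 + 7*l^2 - 4*l - 28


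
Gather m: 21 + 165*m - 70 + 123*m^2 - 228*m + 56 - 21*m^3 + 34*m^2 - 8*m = -21*m^3 + 157*m^2 - 71*m + 7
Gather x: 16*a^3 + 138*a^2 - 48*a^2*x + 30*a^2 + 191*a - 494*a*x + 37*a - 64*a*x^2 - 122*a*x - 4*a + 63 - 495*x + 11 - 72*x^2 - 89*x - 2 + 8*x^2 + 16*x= 16*a^3 + 168*a^2 + 224*a + x^2*(-64*a - 64) + x*(-48*a^2 - 616*a - 568) + 72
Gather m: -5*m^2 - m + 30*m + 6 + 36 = -5*m^2 + 29*m + 42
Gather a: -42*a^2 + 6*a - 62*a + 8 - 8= -42*a^2 - 56*a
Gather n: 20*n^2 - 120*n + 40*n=20*n^2 - 80*n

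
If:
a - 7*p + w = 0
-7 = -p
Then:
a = 49 - w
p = 7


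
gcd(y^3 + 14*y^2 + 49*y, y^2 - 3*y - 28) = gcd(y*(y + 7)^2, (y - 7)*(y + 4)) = 1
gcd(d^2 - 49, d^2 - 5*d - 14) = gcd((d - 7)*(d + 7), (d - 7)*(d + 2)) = d - 7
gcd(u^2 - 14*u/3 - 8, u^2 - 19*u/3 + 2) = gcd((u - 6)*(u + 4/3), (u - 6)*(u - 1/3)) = u - 6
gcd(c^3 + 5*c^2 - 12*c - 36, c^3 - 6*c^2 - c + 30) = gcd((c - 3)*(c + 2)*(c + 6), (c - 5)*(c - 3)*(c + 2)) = c^2 - c - 6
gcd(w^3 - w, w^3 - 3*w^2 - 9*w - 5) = w + 1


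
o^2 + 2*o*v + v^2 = (o + v)^2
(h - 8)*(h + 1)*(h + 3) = h^3 - 4*h^2 - 29*h - 24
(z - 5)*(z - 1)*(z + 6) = z^3 - 31*z + 30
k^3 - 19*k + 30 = (k - 3)*(k - 2)*(k + 5)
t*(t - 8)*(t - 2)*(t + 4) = t^4 - 6*t^3 - 24*t^2 + 64*t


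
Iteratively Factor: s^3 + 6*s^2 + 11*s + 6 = (s + 2)*(s^2 + 4*s + 3) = (s + 1)*(s + 2)*(s + 3)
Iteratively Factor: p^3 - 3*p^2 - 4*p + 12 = (p + 2)*(p^2 - 5*p + 6) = (p - 2)*(p + 2)*(p - 3)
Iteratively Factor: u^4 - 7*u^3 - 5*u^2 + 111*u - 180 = (u + 4)*(u^3 - 11*u^2 + 39*u - 45) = (u - 3)*(u + 4)*(u^2 - 8*u + 15) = (u - 5)*(u - 3)*(u + 4)*(u - 3)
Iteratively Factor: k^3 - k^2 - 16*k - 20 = (k + 2)*(k^2 - 3*k - 10) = (k + 2)^2*(k - 5)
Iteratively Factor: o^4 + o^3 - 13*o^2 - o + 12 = (o - 1)*(o^3 + 2*o^2 - 11*o - 12) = (o - 1)*(o + 4)*(o^2 - 2*o - 3) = (o - 3)*(o - 1)*(o + 4)*(o + 1)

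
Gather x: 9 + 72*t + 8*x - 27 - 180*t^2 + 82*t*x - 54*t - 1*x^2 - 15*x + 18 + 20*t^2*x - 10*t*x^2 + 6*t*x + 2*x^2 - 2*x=-180*t^2 + 18*t + x^2*(1 - 10*t) + x*(20*t^2 + 88*t - 9)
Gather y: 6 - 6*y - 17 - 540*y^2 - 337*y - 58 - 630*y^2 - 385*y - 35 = -1170*y^2 - 728*y - 104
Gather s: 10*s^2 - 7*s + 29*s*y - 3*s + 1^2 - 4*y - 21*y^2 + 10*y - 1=10*s^2 + s*(29*y - 10) - 21*y^2 + 6*y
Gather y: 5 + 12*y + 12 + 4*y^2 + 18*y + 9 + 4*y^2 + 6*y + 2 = 8*y^2 + 36*y + 28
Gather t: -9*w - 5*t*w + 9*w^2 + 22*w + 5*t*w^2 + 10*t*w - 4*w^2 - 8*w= t*(5*w^2 + 5*w) + 5*w^2 + 5*w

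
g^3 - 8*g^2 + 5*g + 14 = (g - 7)*(g - 2)*(g + 1)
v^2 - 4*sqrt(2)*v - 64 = (v - 8*sqrt(2))*(v + 4*sqrt(2))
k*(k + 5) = k^2 + 5*k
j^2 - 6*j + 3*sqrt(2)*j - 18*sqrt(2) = (j - 6)*(j + 3*sqrt(2))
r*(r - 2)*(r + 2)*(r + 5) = r^4 + 5*r^3 - 4*r^2 - 20*r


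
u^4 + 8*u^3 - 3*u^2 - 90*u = u*(u - 3)*(u + 5)*(u + 6)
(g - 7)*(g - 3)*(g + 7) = g^3 - 3*g^2 - 49*g + 147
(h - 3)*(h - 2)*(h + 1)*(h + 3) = h^4 - h^3 - 11*h^2 + 9*h + 18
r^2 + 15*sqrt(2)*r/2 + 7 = (r + sqrt(2)/2)*(r + 7*sqrt(2))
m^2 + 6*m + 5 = (m + 1)*(m + 5)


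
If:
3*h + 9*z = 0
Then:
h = -3*z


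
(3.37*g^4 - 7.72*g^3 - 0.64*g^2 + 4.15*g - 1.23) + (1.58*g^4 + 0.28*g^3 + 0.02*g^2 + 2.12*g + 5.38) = 4.95*g^4 - 7.44*g^3 - 0.62*g^2 + 6.27*g + 4.15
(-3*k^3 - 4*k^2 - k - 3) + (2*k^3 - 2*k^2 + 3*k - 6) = -k^3 - 6*k^2 + 2*k - 9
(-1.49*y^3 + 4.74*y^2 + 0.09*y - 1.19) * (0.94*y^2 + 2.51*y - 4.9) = -1.4006*y^5 + 0.7157*y^4 + 19.283*y^3 - 24.1187*y^2 - 3.4279*y + 5.831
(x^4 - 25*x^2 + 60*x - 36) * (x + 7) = x^5 + 7*x^4 - 25*x^3 - 115*x^2 + 384*x - 252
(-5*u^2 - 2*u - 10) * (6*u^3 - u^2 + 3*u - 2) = -30*u^5 - 7*u^4 - 73*u^3 + 14*u^2 - 26*u + 20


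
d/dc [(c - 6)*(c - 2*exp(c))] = -2*c*exp(c) + 2*c + 10*exp(c) - 6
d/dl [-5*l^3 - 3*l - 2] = -15*l^2 - 3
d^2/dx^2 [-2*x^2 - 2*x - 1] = -4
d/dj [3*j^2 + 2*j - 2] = 6*j + 2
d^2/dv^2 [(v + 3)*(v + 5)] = 2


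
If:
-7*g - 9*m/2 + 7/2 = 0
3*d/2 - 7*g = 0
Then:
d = 7/3 - 3*m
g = 1/2 - 9*m/14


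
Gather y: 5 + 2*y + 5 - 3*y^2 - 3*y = -3*y^2 - y + 10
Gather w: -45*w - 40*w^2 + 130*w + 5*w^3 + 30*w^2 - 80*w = 5*w^3 - 10*w^2 + 5*w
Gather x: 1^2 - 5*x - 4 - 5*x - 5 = -10*x - 8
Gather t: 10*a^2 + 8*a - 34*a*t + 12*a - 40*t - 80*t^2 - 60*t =10*a^2 + 20*a - 80*t^2 + t*(-34*a - 100)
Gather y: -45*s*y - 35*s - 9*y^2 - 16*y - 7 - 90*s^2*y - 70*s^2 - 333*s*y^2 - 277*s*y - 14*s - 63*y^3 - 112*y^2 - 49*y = -70*s^2 - 49*s - 63*y^3 + y^2*(-333*s - 121) + y*(-90*s^2 - 322*s - 65) - 7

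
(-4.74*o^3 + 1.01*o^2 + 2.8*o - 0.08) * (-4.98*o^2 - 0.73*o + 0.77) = 23.6052*o^5 - 1.5696*o^4 - 18.3311*o^3 - 0.8679*o^2 + 2.2144*o - 0.0616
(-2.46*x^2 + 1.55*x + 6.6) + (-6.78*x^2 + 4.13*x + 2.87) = -9.24*x^2 + 5.68*x + 9.47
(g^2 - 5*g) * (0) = 0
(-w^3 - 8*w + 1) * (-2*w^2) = 2*w^5 + 16*w^3 - 2*w^2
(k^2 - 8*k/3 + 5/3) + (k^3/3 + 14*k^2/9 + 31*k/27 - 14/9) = k^3/3 + 23*k^2/9 - 41*k/27 + 1/9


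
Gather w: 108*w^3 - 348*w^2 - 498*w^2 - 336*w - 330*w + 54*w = 108*w^3 - 846*w^2 - 612*w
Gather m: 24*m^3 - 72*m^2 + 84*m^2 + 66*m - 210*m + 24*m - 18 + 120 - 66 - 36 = 24*m^3 + 12*m^2 - 120*m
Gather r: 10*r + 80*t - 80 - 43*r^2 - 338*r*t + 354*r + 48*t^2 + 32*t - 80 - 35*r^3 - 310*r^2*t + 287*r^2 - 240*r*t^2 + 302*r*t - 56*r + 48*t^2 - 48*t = -35*r^3 + r^2*(244 - 310*t) + r*(-240*t^2 - 36*t + 308) + 96*t^2 + 64*t - 160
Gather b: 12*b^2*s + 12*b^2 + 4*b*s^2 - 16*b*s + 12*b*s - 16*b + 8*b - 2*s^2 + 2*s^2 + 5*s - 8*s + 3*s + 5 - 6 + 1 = b^2*(12*s + 12) + b*(4*s^2 - 4*s - 8)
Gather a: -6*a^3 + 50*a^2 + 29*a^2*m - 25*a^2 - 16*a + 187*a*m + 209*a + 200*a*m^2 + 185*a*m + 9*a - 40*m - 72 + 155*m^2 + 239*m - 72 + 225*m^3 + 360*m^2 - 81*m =-6*a^3 + a^2*(29*m + 25) + a*(200*m^2 + 372*m + 202) + 225*m^3 + 515*m^2 + 118*m - 144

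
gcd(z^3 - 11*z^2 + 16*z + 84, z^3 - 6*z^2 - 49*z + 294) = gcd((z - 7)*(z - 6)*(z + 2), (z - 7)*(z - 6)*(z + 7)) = z^2 - 13*z + 42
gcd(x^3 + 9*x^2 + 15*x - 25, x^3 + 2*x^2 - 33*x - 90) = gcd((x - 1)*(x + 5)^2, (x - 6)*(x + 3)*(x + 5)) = x + 5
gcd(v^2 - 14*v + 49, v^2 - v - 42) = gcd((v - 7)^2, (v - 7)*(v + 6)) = v - 7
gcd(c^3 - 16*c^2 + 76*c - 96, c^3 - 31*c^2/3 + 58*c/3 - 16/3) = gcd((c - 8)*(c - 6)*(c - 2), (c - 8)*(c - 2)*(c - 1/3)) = c^2 - 10*c + 16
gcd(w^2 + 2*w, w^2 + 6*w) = w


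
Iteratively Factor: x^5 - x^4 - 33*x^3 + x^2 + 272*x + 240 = (x + 4)*(x^4 - 5*x^3 - 13*x^2 + 53*x + 60) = (x + 3)*(x + 4)*(x^3 - 8*x^2 + 11*x + 20) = (x - 5)*(x + 3)*(x + 4)*(x^2 - 3*x - 4) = (x - 5)*(x + 1)*(x + 3)*(x + 4)*(x - 4)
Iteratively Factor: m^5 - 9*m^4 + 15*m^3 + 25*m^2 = (m + 1)*(m^4 - 10*m^3 + 25*m^2) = (m - 5)*(m + 1)*(m^3 - 5*m^2) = (m - 5)^2*(m + 1)*(m^2) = m*(m - 5)^2*(m + 1)*(m)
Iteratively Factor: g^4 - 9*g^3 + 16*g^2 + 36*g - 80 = (g - 4)*(g^3 - 5*g^2 - 4*g + 20) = (g - 4)*(g - 2)*(g^2 - 3*g - 10) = (g - 4)*(g - 2)*(g + 2)*(g - 5)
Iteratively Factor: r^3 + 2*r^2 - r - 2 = (r + 1)*(r^2 + r - 2) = (r + 1)*(r + 2)*(r - 1)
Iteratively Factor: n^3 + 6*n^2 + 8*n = (n)*(n^2 + 6*n + 8) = n*(n + 4)*(n + 2)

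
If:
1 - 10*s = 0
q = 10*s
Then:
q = 1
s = 1/10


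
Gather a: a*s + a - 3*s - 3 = a*(s + 1) - 3*s - 3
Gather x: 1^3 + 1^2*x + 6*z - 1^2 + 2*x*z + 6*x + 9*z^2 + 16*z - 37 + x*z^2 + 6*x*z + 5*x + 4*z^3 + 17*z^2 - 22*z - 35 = x*(z^2 + 8*z + 12) + 4*z^3 + 26*z^2 - 72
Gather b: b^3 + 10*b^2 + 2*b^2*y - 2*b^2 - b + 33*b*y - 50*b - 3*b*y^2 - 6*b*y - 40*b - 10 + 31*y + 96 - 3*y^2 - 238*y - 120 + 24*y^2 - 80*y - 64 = b^3 + b^2*(2*y + 8) + b*(-3*y^2 + 27*y - 91) + 21*y^2 - 287*y - 98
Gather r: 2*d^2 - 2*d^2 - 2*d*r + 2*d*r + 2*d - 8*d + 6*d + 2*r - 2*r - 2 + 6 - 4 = 0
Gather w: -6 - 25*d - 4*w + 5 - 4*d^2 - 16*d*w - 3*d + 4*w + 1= -4*d^2 - 16*d*w - 28*d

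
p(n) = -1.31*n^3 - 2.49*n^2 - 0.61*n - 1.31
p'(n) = -3.93*n^2 - 4.98*n - 0.61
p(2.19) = -28.35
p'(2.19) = -30.36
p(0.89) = -4.75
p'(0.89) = -8.16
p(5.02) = -232.84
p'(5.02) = -124.65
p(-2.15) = 1.51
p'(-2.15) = -8.07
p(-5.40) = 135.65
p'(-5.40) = -88.32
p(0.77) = -3.85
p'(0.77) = -6.77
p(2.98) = -59.91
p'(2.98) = -50.35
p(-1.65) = -1.20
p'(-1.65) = -3.09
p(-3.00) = 13.48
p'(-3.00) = -21.04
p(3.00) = -60.92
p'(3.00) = -50.92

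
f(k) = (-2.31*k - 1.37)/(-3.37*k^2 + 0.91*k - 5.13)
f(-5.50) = -0.10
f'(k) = (-2.31*k - 1.37)*(6.74*k - 0.91)/(-3.37*k^2 + 0.91*k - 5.13)^2 - 2.31/(-3.37*k^2 + 0.91*k - 5.13) = (-7.7847*k^2 - 9.2338*k + 13.097)/(11.3569*k^4 - 6.1334*k^3 + 35.4043*k^2 - 9.3366*k + 26.3169)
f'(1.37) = -0.14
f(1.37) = 0.44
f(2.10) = 0.34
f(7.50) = 0.10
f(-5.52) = -0.10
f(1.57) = 0.42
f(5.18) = 0.15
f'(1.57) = -0.14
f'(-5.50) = -0.01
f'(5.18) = -0.03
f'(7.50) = -0.01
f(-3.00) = -0.15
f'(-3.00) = -0.02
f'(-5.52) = -0.01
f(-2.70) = -0.15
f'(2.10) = -0.12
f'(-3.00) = -0.02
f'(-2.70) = -0.02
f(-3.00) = -0.15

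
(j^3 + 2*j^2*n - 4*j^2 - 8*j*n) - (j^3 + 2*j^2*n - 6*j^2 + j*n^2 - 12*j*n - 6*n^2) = 2*j^2 - j*n^2 + 4*j*n + 6*n^2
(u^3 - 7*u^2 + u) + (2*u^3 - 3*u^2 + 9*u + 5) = 3*u^3 - 10*u^2 + 10*u + 5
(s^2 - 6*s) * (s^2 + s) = s^4 - 5*s^3 - 6*s^2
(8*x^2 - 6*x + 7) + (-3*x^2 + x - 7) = 5*x^2 - 5*x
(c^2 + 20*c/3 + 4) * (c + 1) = c^3 + 23*c^2/3 + 32*c/3 + 4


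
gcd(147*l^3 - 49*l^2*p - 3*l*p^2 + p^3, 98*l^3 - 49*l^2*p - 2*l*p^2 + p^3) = -49*l^2 + p^2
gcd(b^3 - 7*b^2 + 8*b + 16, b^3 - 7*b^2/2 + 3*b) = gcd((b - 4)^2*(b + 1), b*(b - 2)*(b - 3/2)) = 1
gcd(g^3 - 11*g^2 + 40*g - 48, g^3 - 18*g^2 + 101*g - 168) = g - 3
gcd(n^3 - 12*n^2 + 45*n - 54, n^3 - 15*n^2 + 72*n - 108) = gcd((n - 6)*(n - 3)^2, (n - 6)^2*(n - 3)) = n^2 - 9*n + 18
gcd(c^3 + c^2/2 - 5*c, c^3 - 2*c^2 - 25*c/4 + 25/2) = c^2 + c/2 - 5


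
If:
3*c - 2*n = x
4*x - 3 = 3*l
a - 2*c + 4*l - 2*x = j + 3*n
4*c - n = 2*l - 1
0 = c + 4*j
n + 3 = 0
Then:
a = -35/8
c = -5/2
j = 5/8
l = -3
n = -3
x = -3/2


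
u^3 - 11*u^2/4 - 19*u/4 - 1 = (u - 4)*(u + 1/4)*(u + 1)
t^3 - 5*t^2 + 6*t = t*(t - 3)*(t - 2)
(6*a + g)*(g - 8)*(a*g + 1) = 6*a^2*g^2 - 48*a^2*g + a*g^3 - 8*a*g^2 + 6*a*g - 48*a + g^2 - 8*g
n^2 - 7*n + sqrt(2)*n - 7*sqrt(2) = (n - 7)*(n + sqrt(2))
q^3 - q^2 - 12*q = q*(q - 4)*(q + 3)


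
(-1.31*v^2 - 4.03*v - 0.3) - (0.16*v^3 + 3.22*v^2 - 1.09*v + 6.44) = -0.16*v^3 - 4.53*v^2 - 2.94*v - 6.74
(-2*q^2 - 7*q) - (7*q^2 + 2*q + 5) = -9*q^2 - 9*q - 5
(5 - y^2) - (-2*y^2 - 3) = y^2 + 8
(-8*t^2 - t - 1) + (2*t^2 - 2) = -6*t^2 - t - 3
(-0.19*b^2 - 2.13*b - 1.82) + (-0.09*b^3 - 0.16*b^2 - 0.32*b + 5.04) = -0.09*b^3 - 0.35*b^2 - 2.45*b + 3.22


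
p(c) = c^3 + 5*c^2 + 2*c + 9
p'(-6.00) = 50.00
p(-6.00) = -39.00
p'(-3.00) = -1.00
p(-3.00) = 21.00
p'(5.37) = 142.21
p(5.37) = 318.78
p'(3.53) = 74.68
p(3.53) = 122.35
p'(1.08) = 16.30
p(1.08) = 18.25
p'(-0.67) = -3.35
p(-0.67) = 9.60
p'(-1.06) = -5.23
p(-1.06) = 11.31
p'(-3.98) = 9.72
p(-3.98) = 17.20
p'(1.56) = 24.90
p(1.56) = 28.08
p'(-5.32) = 33.71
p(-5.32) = -10.70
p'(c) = 3*c^2 + 10*c + 2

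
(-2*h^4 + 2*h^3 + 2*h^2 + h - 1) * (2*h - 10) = -4*h^5 + 24*h^4 - 16*h^3 - 18*h^2 - 12*h + 10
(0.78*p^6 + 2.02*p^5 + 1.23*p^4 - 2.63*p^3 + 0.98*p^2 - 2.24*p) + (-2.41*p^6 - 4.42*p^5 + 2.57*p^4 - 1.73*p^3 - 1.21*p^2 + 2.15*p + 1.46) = -1.63*p^6 - 2.4*p^5 + 3.8*p^4 - 4.36*p^3 - 0.23*p^2 - 0.0900000000000003*p + 1.46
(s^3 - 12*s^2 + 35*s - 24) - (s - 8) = s^3 - 12*s^2 + 34*s - 16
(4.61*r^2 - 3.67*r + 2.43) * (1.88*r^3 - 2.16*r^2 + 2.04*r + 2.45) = 8.6668*r^5 - 16.8572*r^4 + 21.9*r^3 - 1.4411*r^2 - 4.0343*r + 5.9535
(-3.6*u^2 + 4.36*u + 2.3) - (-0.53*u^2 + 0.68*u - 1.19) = -3.07*u^2 + 3.68*u + 3.49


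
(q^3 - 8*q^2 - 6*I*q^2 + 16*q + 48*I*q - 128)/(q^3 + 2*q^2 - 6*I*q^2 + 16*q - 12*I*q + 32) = (q - 8)/(q + 2)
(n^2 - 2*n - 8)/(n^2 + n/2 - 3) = 2*(n - 4)/(2*n - 3)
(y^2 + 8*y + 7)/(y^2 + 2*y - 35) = (y + 1)/(y - 5)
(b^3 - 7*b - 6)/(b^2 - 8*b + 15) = (b^2 + 3*b + 2)/(b - 5)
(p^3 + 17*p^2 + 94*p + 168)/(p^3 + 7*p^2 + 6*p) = (p^2 + 11*p + 28)/(p*(p + 1))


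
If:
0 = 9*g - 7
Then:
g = 7/9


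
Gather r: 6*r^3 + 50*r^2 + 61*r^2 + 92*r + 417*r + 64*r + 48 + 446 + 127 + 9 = 6*r^3 + 111*r^2 + 573*r + 630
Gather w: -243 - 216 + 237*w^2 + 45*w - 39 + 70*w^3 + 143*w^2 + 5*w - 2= 70*w^3 + 380*w^2 + 50*w - 500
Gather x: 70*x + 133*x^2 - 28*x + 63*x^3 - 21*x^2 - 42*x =63*x^3 + 112*x^2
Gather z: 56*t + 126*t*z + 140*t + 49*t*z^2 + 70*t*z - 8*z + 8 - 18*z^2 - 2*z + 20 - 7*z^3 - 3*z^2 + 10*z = 196*t*z + 196*t - 7*z^3 + z^2*(49*t - 21) + 28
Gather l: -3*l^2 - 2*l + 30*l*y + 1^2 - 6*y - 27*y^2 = -3*l^2 + l*(30*y - 2) - 27*y^2 - 6*y + 1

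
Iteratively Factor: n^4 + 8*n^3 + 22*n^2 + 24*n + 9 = (n + 1)*(n^3 + 7*n^2 + 15*n + 9) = (n + 1)*(n + 3)*(n^2 + 4*n + 3) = (n + 1)^2*(n + 3)*(n + 3)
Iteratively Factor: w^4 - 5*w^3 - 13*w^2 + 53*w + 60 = (w - 5)*(w^3 - 13*w - 12) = (w - 5)*(w + 3)*(w^2 - 3*w - 4) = (w - 5)*(w + 1)*(w + 3)*(w - 4)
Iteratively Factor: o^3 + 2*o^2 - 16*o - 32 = (o + 2)*(o^2 - 16) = (o + 2)*(o + 4)*(o - 4)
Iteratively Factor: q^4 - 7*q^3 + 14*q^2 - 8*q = (q)*(q^3 - 7*q^2 + 14*q - 8) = q*(q - 4)*(q^2 - 3*q + 2) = q*(q - 4)*(q - 2)*(q - 1)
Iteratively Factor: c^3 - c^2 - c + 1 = (c - 1)*(c^2 - 1) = (c - 1)^2*(c + 1)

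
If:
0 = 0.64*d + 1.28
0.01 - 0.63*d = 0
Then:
No Solution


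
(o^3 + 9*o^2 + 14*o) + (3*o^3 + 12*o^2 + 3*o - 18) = 4*o^3 + 21*o^2 + 17*o - 18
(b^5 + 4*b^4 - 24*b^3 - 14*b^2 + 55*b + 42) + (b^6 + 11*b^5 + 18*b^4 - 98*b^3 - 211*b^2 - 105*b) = b^6 + 12*b^5 + 22*b^4 - 122*b^3 - 225*b^2 - 50*b + 42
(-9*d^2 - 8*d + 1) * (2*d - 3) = -18*d^3 + 11*d^2 + 26*d - 3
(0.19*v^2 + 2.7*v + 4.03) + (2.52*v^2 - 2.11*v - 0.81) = 2.71*v^2 + 0.59*v + 3.22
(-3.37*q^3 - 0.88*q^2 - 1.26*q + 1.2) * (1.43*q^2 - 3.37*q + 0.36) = -4.8191*q^5 + 10.0985*q^4 - 0.0493999999999994*q^3 + 5.6454*q^2 - 4.4976*q + 0.432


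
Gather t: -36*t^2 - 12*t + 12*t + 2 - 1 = 1 - 36*t^2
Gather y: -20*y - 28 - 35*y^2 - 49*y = -35*y^2 - 69*y - 28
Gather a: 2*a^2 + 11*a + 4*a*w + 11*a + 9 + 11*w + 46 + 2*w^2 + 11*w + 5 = 2*a^2 + a*(4*w + 22) + 2*w^2 + 22*w + 60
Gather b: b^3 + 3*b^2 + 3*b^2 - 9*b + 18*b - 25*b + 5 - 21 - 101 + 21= b^3 + 6*b^2 - 16*b - 96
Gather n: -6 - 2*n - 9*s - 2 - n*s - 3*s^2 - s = n*(-s - 2) - 3*s^2 - 10*s - 8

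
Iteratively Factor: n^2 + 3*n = (n)*(n + 3)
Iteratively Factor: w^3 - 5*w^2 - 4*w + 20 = (w - 2)*(w^2 - 3*w - 10) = (w - 5)*(w - 2)*(w + 2)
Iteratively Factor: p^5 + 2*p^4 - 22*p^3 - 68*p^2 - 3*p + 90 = (p - 1)*(p^4 + 3*p^3 - 19*p^2 - 87*p - 90) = (p - 1)*(p + 2)*(p^3 + p^2 - 21*p - 45) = (p - 1)*(p + 2)*(p + 3)*(p^2 - 2*p - 15) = (p - 1)*(p + 2)*(p + 3)^2*(p - 5)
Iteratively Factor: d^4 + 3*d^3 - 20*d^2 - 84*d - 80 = (d + 2)*(d^3 + d^2 - 22*d - 40) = (d + 2)^2*(d^2 - d - 20) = (d - 5)*(d + 2)^2*(d + 4)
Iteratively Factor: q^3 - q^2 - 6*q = (q)*(q^2 - q - 6) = q*(q + 2)*(q - 3)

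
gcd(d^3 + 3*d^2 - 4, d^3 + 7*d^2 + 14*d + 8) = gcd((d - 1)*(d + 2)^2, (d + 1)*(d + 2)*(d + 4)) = d + 2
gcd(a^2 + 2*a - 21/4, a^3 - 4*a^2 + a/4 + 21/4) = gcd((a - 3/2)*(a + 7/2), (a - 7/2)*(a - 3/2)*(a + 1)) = a - 3/2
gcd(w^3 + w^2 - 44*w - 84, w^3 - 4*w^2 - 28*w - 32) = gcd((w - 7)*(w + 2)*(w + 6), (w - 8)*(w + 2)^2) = w + 2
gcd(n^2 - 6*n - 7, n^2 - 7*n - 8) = n + 1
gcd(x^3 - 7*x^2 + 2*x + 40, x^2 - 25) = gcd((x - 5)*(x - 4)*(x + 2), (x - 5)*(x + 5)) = x - 5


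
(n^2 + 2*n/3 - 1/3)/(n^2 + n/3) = (3*n^2 + 2*n - 1)/(n*(3*n + 1))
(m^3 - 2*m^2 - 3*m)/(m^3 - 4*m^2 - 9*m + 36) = m*(m + 1)/(m^2 - m - 12)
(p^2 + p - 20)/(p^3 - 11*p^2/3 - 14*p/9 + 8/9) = 9*(p + 5)/(9*p^2 + 3*p - 2)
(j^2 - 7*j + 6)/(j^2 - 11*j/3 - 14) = 3*(j - 1)/(3*j + 7)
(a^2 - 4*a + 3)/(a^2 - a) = (a - 3)/a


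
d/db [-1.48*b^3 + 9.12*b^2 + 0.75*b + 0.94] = -4.44*b^2 + 18.24*b + 0.75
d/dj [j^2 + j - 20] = 2*j + 1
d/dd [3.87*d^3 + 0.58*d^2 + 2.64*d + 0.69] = 11.61*d^2 + 1.16*d + 2.64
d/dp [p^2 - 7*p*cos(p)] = 7*p*sin(p) + 2*p - 7*cos(p)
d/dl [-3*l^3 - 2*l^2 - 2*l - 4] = -9*l^2 - 4*l - 2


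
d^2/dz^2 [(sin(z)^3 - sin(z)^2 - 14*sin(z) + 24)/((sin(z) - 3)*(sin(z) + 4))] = -sin(z)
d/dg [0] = 0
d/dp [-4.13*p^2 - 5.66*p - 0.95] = -8.26*p - 5.66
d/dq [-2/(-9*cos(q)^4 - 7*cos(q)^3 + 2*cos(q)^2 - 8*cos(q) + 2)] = 2*(36*cos(q)^3 + 21*cos(q)^2 - 4*cos(q) + 8)*sin(q)/(9*cos(q)^4 + 7*cos(q)^3 - 2*cos(q)^2 + 8*cos(q) - 2)^2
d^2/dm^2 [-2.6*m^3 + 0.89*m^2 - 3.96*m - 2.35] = 1.78 - 15.6*m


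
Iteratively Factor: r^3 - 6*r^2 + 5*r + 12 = (r - 4)*(r^2 - 2*r - 3) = (r - 4)*(r - 3)*(r + 1)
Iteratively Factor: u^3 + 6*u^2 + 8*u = (u)*(u^2 + 6*u + 8) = u*(u + 4)*(u + 2)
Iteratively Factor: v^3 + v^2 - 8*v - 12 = (v + 2)*(v^2 - v - 6) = (v + 2)^2*(v - 3)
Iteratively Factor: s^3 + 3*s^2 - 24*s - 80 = (s - 5)*(s^2 + 8*s + 16) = (s - 5)*(s + 4)*(s + 4)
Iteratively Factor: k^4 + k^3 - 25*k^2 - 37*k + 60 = (k - 1)*(k^3 + 2*k^2 - 23*k - 60) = (k - 1)*(k + 3)*(k^2 - k - 20) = (k - 5)*(k - 1)*(k + 3)*(k + 4)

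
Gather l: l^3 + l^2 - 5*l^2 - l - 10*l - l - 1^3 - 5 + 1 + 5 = l^3 - 4*l^2 - 12*l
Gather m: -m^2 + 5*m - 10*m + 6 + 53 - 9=-m^2 - 5*m + 50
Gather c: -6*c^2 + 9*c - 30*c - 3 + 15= -6*c^2 - 21*c + 12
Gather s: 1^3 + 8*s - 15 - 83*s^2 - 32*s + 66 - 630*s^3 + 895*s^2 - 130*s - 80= -630*s^3 + 812*s^2 - 154*s - 28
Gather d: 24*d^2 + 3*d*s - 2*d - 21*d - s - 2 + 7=24*d^2 + d*(3*s - 23) - s + 5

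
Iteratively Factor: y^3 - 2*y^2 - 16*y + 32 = (y + 4)*(y^2 - 6*y + 8) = (y - 2)*(y + 4)*(y - 4)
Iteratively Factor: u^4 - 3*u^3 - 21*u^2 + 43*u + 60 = (u + 1)*(u^3 - 4*u^2 - 17*u + 60) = (u - 5)*(u + 1)*(u^2 + u - 12) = (u - 5)*(u + 1)*(u + 4)*(u - 3)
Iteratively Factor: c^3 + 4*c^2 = (c)*(c^2 + 4*c) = c*(c + 4)*(c)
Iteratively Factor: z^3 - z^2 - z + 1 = (z - 1)*(z^2 - 1) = (z - 1)^2*(z + 1)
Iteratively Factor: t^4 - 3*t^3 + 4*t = (t - 2)*(t^3 - t^2 - 2*t) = (t - 2)*(t + 1)*(t^2 - 2*t) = (t - 2)^2*(t + 1)*(t)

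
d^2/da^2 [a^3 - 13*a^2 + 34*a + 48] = 6*a - 26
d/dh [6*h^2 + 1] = 12*h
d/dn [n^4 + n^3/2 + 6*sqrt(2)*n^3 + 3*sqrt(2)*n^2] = n*(8*n^2 + 3*n + 36*sqrt(2)*n + 12*sqrt(2))/2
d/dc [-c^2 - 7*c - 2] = -2*c - 7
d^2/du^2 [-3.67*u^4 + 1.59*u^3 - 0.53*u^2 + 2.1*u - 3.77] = -44.04*u^2 + 9.54*u - 1.06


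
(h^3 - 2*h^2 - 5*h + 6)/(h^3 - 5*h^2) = (h^3 - 2*h^2 - 5*h + 6)/(h^2*(h - 5))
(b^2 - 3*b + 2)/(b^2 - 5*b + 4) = (b - 2)/(b - 4)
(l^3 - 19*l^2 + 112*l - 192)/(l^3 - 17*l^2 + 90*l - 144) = (l - 8)/(l - 6)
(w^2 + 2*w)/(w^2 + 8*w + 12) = w/(w + 6)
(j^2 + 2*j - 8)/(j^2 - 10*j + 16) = (j + 4)/(j - 8)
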